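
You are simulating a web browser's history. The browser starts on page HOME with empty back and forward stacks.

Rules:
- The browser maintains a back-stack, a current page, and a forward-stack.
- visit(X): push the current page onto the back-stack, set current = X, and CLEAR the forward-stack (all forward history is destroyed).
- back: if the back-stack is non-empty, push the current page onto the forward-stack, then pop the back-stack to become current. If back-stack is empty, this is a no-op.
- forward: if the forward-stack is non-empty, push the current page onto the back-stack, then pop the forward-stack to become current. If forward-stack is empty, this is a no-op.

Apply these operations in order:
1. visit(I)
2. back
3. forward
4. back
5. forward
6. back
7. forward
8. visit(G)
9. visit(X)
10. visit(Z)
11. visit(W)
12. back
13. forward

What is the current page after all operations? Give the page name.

After 1 (visit(I)): cur=I back=1 fwd=0
After 2 (back): cur=HOME back=0 fwd=1
After 3 (forward): cur=I back=1 fwd=0
After 4 (back): cur=HOME back=0 fwd=1
After 5 (forward): cur=I back=1 fwd=0
After 6 (back): cur=HOME back=0 fwd=1
After 7 (forward): cur=I back=1 fwd=0
After 8 (visit(G)): cur=G back=2 fwd=0
After 9 (visit(X)): cur=X back=3 fwd=0
After 10 (visit(Z)): cur=Z back=4 fwd=0
After 11 (visit(W)): cur=W back=5 fwd=0
After 12 (back): cur=Z back=4 fwd=1
After 13 (forward): cur=W back=5 fwd=0

Answer: W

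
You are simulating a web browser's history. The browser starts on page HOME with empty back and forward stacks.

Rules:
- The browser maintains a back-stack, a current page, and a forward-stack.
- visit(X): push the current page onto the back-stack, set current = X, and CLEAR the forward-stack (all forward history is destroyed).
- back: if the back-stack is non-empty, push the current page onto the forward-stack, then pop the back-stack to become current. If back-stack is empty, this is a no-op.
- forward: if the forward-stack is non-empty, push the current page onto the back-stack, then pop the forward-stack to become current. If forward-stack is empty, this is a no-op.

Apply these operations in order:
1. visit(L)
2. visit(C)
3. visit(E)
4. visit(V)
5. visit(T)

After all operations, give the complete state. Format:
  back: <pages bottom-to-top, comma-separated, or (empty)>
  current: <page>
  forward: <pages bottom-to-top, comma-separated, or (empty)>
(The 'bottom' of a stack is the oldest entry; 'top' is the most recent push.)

Answer: back: HOME,L,C,E,V
current: T
forward: (empty)

Derivation:
After 1 (visit(L)): cur=L back=1 fwd=0
After 2 (visit(C)): cur=C back=2 fwd=0
After 3 (visit(E)): cur=E back=3 fwd=0
After 4 (visit(V)): cur=V back=4 fwd=0
After 5 (visit(T)): cur=T back=5 fwd=0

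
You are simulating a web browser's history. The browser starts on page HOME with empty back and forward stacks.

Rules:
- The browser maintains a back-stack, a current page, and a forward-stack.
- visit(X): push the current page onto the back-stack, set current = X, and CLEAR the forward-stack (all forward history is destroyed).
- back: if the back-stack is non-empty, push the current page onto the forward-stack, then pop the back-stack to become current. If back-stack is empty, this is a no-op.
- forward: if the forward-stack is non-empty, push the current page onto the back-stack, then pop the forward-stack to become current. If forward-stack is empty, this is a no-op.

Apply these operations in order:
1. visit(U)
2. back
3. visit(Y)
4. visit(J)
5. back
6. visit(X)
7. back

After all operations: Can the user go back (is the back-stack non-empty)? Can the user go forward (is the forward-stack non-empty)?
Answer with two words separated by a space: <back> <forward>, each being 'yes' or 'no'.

Answer: yes yes

Derivation:
After 1 (visit(U)): cur=U back=1 fwd=0
After 2 (back): cur=HOME back=0 fwd=1
After 3 (visit(Y)): cur=Y back=1 fwd=0
After 4 (visit(J)): cur=J back=2 fwd=0
After 5 (back): cur=Y back=1 fwd=1
After 6 (visit(X)): cur=X back=2 fwd=0
After 7 (back): cur=Y back=1 fwd=1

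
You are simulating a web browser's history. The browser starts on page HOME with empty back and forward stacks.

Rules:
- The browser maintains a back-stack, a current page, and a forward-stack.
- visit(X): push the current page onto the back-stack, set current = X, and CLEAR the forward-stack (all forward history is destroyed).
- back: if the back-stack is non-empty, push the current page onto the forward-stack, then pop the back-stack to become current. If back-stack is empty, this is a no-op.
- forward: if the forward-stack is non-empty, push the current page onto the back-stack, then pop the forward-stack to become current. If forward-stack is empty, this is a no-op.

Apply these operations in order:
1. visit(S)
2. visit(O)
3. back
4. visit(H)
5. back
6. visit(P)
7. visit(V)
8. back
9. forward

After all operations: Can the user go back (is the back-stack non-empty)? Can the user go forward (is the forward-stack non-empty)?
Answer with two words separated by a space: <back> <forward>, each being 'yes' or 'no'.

After 1 (visit(S)): cur=S back=1 fwd=0
After 2 (visit(O)): cur=O back=2 fwd=0
After 3 (back): cur=S back=1 fwd=1
After 4 (visit(H)): cur=H back=2 fwd=0
After 5 (back): cur=S back=1 fwd=1
After 6 (visit(P)): cur=P back=2 fwd=0
After 7 (visit(V)): cur=V back=3 fwd=0
After 8 (back): cur=P back=2 fwd=1
After 9 (forward): cur=V back=3 fwd=0

Answer: yes no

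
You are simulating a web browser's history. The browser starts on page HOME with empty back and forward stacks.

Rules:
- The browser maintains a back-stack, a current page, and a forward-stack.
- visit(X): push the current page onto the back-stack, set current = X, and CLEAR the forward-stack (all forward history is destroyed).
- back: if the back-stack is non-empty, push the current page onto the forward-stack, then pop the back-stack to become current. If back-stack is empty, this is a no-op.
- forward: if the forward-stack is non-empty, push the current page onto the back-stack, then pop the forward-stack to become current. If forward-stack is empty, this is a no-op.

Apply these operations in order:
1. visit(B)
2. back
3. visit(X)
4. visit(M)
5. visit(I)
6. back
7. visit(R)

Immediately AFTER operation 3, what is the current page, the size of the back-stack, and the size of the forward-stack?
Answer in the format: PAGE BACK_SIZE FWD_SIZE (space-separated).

After 1 (visit(B)): cur=B back=1 fwd=0
After 2 (back): cur=HOME back=0 fwd=1
After 3 (visit(X)): cur=X back=1 fwd=0

X 1 0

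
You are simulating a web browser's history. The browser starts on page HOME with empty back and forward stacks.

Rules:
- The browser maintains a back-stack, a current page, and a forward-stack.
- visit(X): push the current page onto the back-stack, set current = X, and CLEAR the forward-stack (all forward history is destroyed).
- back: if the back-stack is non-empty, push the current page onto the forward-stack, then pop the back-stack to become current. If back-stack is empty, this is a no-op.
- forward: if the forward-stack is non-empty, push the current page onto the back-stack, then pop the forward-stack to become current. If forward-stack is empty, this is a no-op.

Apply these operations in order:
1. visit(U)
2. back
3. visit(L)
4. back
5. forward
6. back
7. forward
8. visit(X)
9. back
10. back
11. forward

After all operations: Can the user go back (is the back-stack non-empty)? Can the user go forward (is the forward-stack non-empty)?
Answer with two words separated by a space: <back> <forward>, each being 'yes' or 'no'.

Answer: yes yes

Derivation:
After 1 (visit(U)): cur=U back=1 fwd=0
After 2 (back): cur=HOME back=0 fwd=1
After 3 (visit(L)): cur=L back=1 fwd=0
After 4 (back): cur=HOME back=0 fwd=1
After 5 (forward): cur=L back=1 fwd=0
After 6 (back): cur=HOME back=0 fwd=1
After 7 (forward): cur=L back=1 fwd=0
After 8 (visit(X)): cur=X back=2 fwd=0
After 9 (back): cur=L back=1 fwd=1
After 10 (back): cur=HOME back=0 fwd=2
After 11 (forward): cur=L back=1 fwd=1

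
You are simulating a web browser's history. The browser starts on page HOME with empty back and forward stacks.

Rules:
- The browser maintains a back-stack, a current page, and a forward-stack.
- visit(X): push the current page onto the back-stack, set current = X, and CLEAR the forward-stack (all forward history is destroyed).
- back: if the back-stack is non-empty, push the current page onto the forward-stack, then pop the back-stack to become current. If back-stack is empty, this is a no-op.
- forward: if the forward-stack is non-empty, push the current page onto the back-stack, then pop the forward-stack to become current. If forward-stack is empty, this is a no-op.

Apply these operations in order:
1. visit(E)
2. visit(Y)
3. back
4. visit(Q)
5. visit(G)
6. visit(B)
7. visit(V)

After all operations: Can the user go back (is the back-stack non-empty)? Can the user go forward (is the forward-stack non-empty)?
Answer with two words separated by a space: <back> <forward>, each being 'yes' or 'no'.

Answer: yes no

Derivation:
After 1 (visit(E)): cur=E back=1 fwd=0
After 2 (visit(Y)): cur=Y back=2 fwd=0
After 3 (back): cur=E back=1 fwd=1
After 4 (visit(Q)): cur=Q back=2 fwd=0
After 5 (visit(G)): cur=G back=3 fwd=0
After 6 (visit(B)): cur=B back=4 fwd=0
After 7 (visit(V)): cur=V back=5 fwd=0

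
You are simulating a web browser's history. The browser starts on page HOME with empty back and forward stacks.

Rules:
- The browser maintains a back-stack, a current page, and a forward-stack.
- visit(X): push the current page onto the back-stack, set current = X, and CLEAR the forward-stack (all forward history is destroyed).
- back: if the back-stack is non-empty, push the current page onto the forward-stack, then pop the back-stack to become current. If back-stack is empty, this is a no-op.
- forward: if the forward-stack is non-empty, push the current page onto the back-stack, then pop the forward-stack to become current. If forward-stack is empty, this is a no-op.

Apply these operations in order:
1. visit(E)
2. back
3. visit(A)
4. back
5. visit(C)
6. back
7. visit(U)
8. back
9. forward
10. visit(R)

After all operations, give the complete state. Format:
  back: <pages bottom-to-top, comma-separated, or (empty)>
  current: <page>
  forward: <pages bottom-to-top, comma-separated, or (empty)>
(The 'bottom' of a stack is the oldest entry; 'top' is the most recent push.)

Answer: back: HOME,U
current: R
forward: (empty)

Derivation:
After 1 (visit(E)): cur=E back=1 fwd=0
After 2 (back): cur=HOME back=0 fwd=1
After 3 (visit(A)): cur=A back=1 fwd=0
After 4 (back): cur=HOME back=0 fwd=1
After 5 (visit(C)): cur=C back=1 fwd=0
After 6 (back): cur=HOME back=0 fwd=1
After 7 (visit(U)): cur=U back=1 fwd=0
After 8 (back): cur=HOME back=0 fwd=1
After 9 (forward): cur=U back=1 fwd=0
After 10 (visit(R)): cur=R back=2 fwd=0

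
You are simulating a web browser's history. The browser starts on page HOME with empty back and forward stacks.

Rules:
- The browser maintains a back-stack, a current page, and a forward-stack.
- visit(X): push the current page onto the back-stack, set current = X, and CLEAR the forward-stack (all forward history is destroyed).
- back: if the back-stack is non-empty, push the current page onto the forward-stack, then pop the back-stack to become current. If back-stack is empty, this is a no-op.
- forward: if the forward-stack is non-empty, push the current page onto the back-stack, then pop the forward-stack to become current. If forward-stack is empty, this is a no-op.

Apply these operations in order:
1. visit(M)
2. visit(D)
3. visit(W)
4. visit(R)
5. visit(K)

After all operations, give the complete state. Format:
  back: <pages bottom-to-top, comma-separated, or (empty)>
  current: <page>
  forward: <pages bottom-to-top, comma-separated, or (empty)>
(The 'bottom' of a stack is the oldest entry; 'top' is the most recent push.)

After 1 (visit(M)): cur=M back=1 fwd=0
After 2 (visit(D)): cur=D back=2 fwd=0
After 3 (visit(W)): cur=W back=3 fwd=0
After 4 (visit(R)): cur=R back=4 fwd=0
After 5 (visit(K)): cur=K back=5 fwd=0

Answer: back: HOME,M,D,W,R
current: K
forward: (empty)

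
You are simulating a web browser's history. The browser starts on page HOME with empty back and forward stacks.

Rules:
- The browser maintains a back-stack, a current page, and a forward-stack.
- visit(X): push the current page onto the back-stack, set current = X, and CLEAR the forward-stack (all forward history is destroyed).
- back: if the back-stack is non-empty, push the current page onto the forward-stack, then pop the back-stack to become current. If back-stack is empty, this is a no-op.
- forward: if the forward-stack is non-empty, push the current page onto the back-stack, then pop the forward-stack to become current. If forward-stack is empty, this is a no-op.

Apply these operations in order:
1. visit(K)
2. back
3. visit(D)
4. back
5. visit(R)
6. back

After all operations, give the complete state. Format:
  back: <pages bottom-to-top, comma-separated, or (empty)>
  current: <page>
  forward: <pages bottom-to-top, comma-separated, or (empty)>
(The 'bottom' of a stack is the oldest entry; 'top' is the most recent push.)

After 1 (visit(K)): cur=K back=1 fwd=0
After 2 (back): cur=HOME back=0 fwd=1
After 3 (visit(D)): cur=D back=1 fwd=0
After 4 (back): cur=HOME back=0 fwd=1
After 5 (visit(R)): cur=R back=1 fwd=0
After 6 (back): cur=HOME back=0 fwd=1

Answer: back: (empty)
current: HOME
forward: R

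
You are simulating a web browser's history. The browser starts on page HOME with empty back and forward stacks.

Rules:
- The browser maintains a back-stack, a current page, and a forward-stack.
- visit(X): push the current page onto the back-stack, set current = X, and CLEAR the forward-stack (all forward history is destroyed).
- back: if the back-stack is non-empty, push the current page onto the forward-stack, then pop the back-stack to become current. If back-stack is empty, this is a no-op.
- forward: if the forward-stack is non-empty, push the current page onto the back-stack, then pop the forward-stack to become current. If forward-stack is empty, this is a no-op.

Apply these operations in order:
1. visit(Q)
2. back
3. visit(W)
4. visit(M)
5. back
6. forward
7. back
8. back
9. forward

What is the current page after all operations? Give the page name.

Answer: W

Derivation:
After 1 (visit(Q)): cur=Q back=1 fwd=0
After 2 (back): cur=HOME back=0 fwd=1
After 3 (visit(W)): cur=W back=1 fwd=0
After 4 (visit(M)): cur=M back=2 fwd=0
After 5 (back): cur=W back=1 fwd=1
After 6 (forward): cur=M back=2 fwd=0
After 7 (back): cur=W back=1 fwd=1
After 8 (back): cur=HOME back=0 fwd=2
After 9 (forward): cur=W back=1 fwd=1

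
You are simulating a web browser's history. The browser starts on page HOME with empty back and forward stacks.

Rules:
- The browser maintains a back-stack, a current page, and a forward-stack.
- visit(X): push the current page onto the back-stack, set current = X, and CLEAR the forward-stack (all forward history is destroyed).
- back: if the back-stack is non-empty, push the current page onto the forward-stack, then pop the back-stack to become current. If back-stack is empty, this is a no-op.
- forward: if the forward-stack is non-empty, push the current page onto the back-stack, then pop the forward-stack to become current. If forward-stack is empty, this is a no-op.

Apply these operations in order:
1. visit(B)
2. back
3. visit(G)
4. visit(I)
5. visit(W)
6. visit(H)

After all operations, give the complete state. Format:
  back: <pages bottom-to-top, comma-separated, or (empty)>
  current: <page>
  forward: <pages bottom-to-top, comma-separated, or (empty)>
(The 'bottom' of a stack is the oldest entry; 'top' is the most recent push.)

Answer: back: HOME,G,I,W
current: H
forward: (empty)

Derivation:
After 1 (visit(B)): cur=B back=1 fwd=0
After 2 (back): cur=HOME back=0 fwd=1
After 3 (visit(G)): cur=G back=1 fwd=0
After 4 (visit(I)): cur=I back=2 fwd=0
After 5 (visit(W)): cur=W back=3 fwd=0
After 6 (visit(H)): cur=H back=4 fwd=0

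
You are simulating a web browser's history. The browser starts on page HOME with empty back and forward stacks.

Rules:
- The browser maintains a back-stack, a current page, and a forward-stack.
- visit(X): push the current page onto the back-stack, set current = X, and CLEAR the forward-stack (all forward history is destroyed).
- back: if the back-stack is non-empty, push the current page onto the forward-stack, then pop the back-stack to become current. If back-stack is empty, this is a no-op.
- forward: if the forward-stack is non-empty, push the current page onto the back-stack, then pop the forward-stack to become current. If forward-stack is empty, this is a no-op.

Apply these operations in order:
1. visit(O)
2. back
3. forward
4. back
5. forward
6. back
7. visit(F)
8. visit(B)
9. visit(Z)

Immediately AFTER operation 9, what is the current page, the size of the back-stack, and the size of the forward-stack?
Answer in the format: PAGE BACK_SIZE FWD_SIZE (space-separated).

After 1 (visit(O)): cur=O back=1 fwd=0
After 2 (back): cur=HOME back=0 fwd=1
After 3 (forward): cur=O back=1 fwd=0
After 4 (back): cur=HOME back=0 fwd=1
After 5 (forward): cur=O back=1 fwd=0
After 6 (back): cur=HOME back=0 fwd=1
After 7 (visit(F)): cur=F back=1 fwd=0
After 8 (visit(B)): cur=B back=2 fwd=0
After 9 (visit(Z)): cur=Z back=3 fwd=0

Z 3 0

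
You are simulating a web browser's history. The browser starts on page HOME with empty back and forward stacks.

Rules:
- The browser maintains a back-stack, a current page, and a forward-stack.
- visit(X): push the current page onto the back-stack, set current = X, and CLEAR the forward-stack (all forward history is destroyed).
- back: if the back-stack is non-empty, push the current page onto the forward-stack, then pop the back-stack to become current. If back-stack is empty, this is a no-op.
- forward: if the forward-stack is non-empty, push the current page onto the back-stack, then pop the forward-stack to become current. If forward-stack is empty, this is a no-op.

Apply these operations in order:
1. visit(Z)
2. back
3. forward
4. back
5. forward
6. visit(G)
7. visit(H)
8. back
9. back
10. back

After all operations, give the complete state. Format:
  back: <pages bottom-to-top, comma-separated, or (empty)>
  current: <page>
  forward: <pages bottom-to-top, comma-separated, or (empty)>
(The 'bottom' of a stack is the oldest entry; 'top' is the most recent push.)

After 1 (visit(Z)): cur=Z back=1 fwd=0
After 2 (back): cur=HOME back=0 fwd=1
After 3 (forward): cur=Z back=1 fwd=0
After 4 (back): cur=HOME back=0 fwd=1
After 5 (forward): cur=Z back=1 fwd=0
After 6 (visit(G)): cur=G back=2 fwd=0
After 7 (visit(H)): cur=H back=3 fwd=0
After 8 (back): cur=G back=2 fwd=1
After 9 (back): cur=Z back=1 fwd=2
After 10 (back): cur=HOME back=0 fwd=3

Answer: back: (empty)
current: HOME
forward: H,G,Z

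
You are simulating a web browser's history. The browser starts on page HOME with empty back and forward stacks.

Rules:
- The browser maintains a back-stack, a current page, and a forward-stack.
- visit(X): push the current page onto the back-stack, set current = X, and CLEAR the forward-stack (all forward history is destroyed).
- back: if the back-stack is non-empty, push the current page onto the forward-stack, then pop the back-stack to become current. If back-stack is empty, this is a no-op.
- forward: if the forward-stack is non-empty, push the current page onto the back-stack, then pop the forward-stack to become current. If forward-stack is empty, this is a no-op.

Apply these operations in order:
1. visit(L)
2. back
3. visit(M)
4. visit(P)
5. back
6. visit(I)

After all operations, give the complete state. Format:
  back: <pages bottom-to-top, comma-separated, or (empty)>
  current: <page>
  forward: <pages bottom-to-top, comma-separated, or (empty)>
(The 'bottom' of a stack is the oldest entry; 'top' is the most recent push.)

Answer: back: HOME,M
current: I
forward: (empty)

Derivation:
After 1 (visit(L)): cur=L back=1 fwd=0
After 2 (back): cur=HOME back=0 fwd=1
After 3 (visit(M)): cur=M back=1 fwd=0
After 4 (visit(P)): cur=P back=2 fwd=0
After 5 (back): cur=M back=1 fwd=1
After 6 (visit(I)): cur=I back=2 fwd=0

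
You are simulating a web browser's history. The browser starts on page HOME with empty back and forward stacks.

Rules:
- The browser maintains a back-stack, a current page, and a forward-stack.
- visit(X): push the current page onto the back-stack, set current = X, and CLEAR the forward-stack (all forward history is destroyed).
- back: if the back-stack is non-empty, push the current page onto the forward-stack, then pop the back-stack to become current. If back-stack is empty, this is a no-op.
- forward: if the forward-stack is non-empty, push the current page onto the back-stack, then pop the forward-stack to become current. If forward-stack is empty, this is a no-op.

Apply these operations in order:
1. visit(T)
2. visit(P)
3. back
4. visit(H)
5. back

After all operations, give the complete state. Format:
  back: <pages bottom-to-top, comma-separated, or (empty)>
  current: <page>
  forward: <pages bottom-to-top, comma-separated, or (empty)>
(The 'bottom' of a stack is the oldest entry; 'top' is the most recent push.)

After 1 (visit(T)): cur=T back=1 fwd=0
After 2 (visit(P)): cur=P back=2 fwd=0
After 3 (back): cur=T back=1 fwd=1
After 4 (visit(H)): cur=H back=2 fwd=0
After 5 (back): cur=T back=1 fwd=1

Answer: back: HOME
current: T
forward: H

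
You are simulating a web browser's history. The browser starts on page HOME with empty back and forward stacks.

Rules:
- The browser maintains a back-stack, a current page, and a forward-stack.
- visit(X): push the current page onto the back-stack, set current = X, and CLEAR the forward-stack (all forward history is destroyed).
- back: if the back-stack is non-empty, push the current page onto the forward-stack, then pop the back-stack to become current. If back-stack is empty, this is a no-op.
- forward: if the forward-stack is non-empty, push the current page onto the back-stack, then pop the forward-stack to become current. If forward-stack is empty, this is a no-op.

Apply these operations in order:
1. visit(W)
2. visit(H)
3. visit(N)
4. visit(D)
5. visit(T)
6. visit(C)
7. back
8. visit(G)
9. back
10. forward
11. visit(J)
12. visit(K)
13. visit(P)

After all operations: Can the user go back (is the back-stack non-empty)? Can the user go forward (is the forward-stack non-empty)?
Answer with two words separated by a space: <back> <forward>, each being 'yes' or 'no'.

After 1 (visit(W)): cur=W back=1 fwd=0
After 2 (visit(H)): cur=H back=2 fwd=0
After 3 (visit(N)): cur=N back=3 fwd=0
After 4 (visit(D)): cur=D back=4 fwd=0
After 5 (visit(T)): cur=T back=5 fwd=0
After 6 (visit(C)): cur=C back=6 fwd=0
After 7 (back): cur=T back=5 fwd=1
After 8 (visit(G)): cur=G back=6 fwd=0
After 9 (back): cur=T back=5 fwd=1
After 10 (forward): cur=G back=6 fwd=0
After 11 (visit(J)): cur=J back=7 fwd=0
After 12 (visit(K)): cur=K back=8 fwd=0
After 13 (visit(P)): cur=P back=9 fwd=0

Answer: yes no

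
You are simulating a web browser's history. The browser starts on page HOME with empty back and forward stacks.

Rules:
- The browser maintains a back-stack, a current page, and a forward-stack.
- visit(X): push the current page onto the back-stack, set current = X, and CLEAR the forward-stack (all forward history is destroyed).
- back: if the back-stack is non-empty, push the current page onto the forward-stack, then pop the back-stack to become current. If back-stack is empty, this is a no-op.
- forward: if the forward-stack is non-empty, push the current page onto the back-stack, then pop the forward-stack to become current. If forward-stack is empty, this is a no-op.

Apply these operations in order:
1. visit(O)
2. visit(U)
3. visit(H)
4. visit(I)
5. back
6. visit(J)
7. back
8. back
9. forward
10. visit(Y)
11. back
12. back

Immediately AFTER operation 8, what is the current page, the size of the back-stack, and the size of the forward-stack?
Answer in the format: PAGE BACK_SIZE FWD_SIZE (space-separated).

After 1 (visit(O)): cur=O back=1 fwd=0
After 2 (visit(U)): cur=U back=2 fwd=0
After 3 (visit(H)): cur=H back=3 fwd=0
After 4 (visit(I)): cur=I back=4 fwd=0
After 5 (back): cur=H back=3 fwd=1
After 6 (visit(J)): cur=J back=4 fwd=0
After 7 (back): cur=H back=3 fwd=1
After 8 (back): cur=U back=2 fwd=2

U 2 2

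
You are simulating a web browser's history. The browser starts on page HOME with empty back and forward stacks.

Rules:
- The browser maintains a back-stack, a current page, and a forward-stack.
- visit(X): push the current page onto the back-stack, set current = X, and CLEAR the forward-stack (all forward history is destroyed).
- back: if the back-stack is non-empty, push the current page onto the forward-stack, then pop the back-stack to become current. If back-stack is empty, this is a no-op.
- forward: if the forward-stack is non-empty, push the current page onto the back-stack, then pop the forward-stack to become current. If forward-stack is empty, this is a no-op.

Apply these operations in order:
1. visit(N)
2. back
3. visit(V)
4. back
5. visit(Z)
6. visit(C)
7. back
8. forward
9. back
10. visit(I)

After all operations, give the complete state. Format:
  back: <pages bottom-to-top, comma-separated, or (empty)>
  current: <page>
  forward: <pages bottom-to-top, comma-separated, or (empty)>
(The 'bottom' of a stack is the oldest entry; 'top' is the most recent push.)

After 1 (visit(N)): cur=N back=1 fwd=0
After 2 (back): cur=HOME back=0 fwd=1
After 3 (visit(V)): cur=V back=1 fwd=0
After 4 (back): cur=HOME back=0 fwd=1
After 5 (visit(Z)): cur=Z back=1 fwd=0
After 6 (visit(C)): cur=C back=2 fwd=0
After 7 (back): cur=Z back=1 fwd=1
After 8 (forward): cur=C back=2 fwd=0
After 9 (back): cur=Z back=1 fwd=1
After 10 (visit(I)): cur=I back=2 fwd=0

Answer: back: HOME,Z
current: I
forward: (empty)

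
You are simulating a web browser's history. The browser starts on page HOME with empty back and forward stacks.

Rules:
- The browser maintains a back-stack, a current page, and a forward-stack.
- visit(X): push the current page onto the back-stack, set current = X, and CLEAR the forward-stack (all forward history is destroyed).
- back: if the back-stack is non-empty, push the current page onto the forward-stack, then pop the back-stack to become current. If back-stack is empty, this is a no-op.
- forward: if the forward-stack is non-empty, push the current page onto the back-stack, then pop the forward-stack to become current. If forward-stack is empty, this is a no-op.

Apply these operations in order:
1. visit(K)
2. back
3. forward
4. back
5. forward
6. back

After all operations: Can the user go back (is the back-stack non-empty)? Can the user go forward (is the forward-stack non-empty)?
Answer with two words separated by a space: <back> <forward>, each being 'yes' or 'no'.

Answer: no yes

Derivation:
After 1 (visit(K)): cur=K back=1 fwd=0
After 2 (back): cur=HOME back=0 fwd=1
After 3 (forward): cur=K back=1 fwd=0
After 4 (back): cur=HOME back=0 fwd=1
After 5 (forward): cur=K back=1 fwd=0
After 6 (back): cur=HOME back=0 fwd=1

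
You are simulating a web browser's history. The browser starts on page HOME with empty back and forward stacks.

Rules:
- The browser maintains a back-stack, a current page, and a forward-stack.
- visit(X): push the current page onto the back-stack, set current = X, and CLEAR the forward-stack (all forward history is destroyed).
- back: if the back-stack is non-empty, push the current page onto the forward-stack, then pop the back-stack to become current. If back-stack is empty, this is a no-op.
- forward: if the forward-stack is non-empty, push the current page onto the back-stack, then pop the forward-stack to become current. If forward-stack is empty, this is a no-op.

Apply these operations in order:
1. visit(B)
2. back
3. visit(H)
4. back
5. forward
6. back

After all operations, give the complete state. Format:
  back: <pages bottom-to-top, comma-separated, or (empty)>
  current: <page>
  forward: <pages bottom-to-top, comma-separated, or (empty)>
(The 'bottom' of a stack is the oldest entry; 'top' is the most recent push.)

After 1 (visit(B)): cur=B back=1 fwd=0
After 2 (back): cur=HOME back=0 fwd=1
After 3 (visit(H)): cur=H back=1 fwd=0
After 4 (back): cur=HOME back=0 fwd=1
After 5 (forward): cur=H back=1 fwd=0
After 6 (back): cur=HOME back=0 fwd=1

Answer: back: (empty)
current: HOME
forward: H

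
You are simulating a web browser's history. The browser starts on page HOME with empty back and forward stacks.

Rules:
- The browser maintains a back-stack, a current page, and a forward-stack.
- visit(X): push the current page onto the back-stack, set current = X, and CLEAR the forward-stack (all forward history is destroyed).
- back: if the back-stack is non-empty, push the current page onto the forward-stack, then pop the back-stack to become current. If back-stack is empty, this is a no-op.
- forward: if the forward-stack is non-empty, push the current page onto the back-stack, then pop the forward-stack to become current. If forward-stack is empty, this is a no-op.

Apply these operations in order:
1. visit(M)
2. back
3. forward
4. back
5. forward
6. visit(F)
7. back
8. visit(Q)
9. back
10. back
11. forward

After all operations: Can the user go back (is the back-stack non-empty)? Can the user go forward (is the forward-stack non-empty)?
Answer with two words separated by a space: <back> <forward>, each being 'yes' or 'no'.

After 1 (visit(M)): cur=M back=1 fwd=0
After 2 (back): cur=HOME back=0 fwd=1
After 3 (forward): cur=M back=1 fwd=0
After 4 (back): cur=HOME back=0 fwd=1
After 5 (forward): cur=M back=1 fwd=0
After 6 (visit(F)): cur=F back=2 fwd=0
After 7 (back): cur=M back=1 fwd=1
After 8 (visit(Q)): cur=Q back=2 fwd=0
After 9 (back): cur=M back=1 fwd=1
After 10 (back): cur=HOME back=0 fwd=2
After 11 (forward): cur=M back=1 fwd=1

Answer: yes yes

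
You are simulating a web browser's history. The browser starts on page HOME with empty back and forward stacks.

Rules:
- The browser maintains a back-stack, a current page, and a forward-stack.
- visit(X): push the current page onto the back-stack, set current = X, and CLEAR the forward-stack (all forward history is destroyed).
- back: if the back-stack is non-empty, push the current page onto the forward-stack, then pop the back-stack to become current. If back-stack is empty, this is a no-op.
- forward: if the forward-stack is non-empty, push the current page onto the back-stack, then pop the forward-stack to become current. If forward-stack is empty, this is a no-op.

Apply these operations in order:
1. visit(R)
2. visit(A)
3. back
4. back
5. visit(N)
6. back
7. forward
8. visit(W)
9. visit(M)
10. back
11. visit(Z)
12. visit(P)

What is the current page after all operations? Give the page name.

Answer: P

Derivation:
After 1 (visit(R)): cur=R back=1 fwd=0
After 2 (visit(A)): cur=A back=2 fwd=0
After 3 (back): cur=R back=1 fwd=1
After 4 (back): cur=HOME back=0 fwd=2
After 5 (visit(N)): cur=N back=1 fwd=0
After 6 (back): cur=HOME back=0 fwd=1
After 7 (forward): cur=N back=1 fwd=0
After 8 (visit(W)): cur=W back=2 fwd=0
After 9 (visit(M)): cur=M back=3 fwd=0
After 10 (back): cur=W back=2 fwd=1
After 11 (visit(Z)): cur=Z back=3 fwd=0
After 12 (visit(P)): cur=P back=4 fwd=0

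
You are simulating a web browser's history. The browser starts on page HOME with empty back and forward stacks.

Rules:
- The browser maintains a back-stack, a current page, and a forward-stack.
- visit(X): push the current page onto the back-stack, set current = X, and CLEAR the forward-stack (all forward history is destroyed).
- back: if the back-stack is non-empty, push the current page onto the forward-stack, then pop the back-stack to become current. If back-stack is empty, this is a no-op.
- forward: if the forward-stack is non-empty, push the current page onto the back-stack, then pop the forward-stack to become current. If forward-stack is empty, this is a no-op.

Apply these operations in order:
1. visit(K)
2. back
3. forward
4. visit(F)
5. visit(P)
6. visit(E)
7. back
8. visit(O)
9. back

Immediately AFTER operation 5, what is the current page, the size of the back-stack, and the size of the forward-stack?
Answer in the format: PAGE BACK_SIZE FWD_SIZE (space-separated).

After 1 (visit(K)): cur=K back=1 fwd=0
After 2 (back): cur=HOME back=0 fwd=1
After 3 (forward): cur=K back=1 fwd=0
After 4 (visit(F)): cur=F back=2 fwd=0
After 5 (visit(P)): cur=P back=3 fwd=0

P 3 0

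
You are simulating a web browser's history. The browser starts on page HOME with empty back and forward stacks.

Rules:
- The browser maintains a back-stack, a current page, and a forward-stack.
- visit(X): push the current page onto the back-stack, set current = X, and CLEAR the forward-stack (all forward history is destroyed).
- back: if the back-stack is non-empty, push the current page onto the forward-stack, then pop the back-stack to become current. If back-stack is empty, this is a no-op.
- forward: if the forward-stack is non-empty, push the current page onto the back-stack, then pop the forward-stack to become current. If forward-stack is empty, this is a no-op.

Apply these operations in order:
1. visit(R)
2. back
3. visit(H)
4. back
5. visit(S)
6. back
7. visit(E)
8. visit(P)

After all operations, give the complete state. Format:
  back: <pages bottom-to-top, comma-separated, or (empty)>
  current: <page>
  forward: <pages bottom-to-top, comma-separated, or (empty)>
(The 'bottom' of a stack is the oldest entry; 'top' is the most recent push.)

Answer: back: HOME,E
current: P
forward: (empty)

Derivation:
After 1 (visit(R)): cur=R back=1 fwd=0
After 2 (back): cur=HOME back=0 fwd=1
After 3 (visit(H)): cur=H back=1 fwd=0
After 4 (back): cur=HOME back=0 fwd=1
After 5 (visit(S)): cur=S back=1 fwd=0
After 6 (back): cur=HOME back=0 fwd=1
After 7 (visit(E)): cur=E back=1 fwd=0
After 8 (visit(P)): cur=P back=2 fwd=0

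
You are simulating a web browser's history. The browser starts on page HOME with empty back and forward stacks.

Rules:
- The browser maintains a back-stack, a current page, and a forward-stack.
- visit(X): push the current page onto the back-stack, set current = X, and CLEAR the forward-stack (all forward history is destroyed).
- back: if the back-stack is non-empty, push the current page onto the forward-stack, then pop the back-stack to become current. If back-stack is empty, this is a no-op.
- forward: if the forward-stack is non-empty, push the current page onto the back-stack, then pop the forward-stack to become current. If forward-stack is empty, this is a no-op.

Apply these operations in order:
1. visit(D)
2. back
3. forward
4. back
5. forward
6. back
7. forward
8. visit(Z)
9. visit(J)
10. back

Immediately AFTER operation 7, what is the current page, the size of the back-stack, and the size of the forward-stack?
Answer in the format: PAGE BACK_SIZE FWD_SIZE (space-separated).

After 1 (visit(D)): cur=D back=1 fwd=0
After 2 (back): cur=HOME back=0 fwd=1
After 3 (forward): cur=D back=1 fwd=0
After 4 (back): cur=HOME back=0 fwd=1
After 5 (forward): cur=D back=1 fwd=0
After 6 (back): cur=HOME back=0 fwd=1
After 7 (forward): cur=D back=1 fwd=0

D 1 0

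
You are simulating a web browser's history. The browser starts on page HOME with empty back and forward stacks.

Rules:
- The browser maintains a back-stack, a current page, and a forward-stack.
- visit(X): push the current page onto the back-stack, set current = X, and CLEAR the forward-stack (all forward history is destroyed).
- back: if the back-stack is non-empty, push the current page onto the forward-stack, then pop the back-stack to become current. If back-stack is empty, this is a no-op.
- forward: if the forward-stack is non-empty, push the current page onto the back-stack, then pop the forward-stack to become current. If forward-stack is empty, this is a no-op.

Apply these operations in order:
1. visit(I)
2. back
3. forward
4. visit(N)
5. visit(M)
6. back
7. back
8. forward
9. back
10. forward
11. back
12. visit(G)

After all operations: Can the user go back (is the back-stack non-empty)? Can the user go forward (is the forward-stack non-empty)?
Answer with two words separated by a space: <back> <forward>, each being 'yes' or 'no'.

After 1 (visit(I)): cur=I back=1 fwd=0
After 2 (back): cur=HOME back=0 fwd=1
After 3 (forward): cur=I back=1 fwd=0
After 4 (visit(N)): cur=N back=2 fwd=0
After 5 (visit(M)): cur=M back=3 fwd=0
After 6 (back): cur=N back=2 fwd=1
After 7 (back): cur=I back=1 fwd=2
After 8 (forward): cur=N back=2 fwd=1
After 9 (back): cur=I back=1 fwd=2
After 10 (forward): cur=N back=2 fwd=1
After 11 (back): cur=I back=1 fwd=2
After 12 (visit(G)): cur=G back=2 fwd=0

Answer: yes no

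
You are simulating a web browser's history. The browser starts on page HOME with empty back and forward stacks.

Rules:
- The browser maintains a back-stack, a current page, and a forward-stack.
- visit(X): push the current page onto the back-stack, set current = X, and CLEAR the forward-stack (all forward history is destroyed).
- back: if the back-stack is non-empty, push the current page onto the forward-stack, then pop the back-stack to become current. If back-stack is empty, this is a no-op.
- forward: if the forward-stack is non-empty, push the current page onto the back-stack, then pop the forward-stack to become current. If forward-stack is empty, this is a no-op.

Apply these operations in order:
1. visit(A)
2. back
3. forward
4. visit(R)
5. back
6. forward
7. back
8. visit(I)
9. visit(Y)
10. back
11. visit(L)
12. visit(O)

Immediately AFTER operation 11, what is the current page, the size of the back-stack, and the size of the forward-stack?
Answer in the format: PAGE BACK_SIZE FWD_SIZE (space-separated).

After 1 (visit(A)): cur=A back=1 fwd=0
After 2 (back): cur=HOME back=0 fwd=1
After 3 (forward): cur=A back=1 fwd=0
After 4 (visit(R)): cur=R back=2 fwd=0
After 5 (back): cur=A back=1 fwd=1
After 6 (forward): cur=R back=2 fwd=0
After 7 (back): cur=A back=1 fwd=1
After 8 (visit(I)): cur=I back=2 fwd=0
After 9 (visit(Y)): cur=Y back=3 fwd=0
After 10 (back): cur=I back=2 fwd=1
After 11 (visit(L)): cur=L back=3 fwd=0

L 3 0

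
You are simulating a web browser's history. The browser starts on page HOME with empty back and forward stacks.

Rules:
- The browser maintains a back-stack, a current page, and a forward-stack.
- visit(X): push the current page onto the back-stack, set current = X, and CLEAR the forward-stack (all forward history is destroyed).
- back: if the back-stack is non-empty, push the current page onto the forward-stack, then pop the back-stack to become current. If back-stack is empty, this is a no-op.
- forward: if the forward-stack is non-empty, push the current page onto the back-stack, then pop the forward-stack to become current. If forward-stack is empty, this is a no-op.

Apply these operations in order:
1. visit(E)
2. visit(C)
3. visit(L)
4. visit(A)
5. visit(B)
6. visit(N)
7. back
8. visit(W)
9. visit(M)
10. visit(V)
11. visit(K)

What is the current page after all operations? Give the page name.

Answer: K

Derivation:
After 1 (visit(E)): cur=E back=1 fwd=0
After 2 (visit(C)): cur=C back=2 fwd=0
After 3 (visit(L)): cur=L back=3 fwd=0
After 4 (visit(A)): cur=A back=4 fwd=0
After 5 (visit(B)): cur=B back=5 fwd=0
After 6 (visit(N)): cur=N back=6 fwd=0
After 7 (back): cur=B back=5 fwd=1
After 8 (visit(W)): cur=W back=6 fwd=0
After 9 (visit(M)): cur=M back=7 fwd=0
After 10 (visit(V)): cur=V back=8 fwd=0
After 11 (visit(K)): cur=K back=9 fwd=0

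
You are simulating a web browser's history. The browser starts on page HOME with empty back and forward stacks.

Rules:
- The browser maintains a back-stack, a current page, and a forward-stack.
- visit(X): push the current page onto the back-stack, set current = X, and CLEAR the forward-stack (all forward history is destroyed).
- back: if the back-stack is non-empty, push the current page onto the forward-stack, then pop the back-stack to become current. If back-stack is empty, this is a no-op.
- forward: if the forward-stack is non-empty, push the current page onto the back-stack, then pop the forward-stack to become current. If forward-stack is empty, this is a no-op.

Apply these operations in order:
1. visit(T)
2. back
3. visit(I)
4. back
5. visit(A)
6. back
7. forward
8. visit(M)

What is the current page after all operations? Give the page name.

Answer: M

Derivation:
After 1 (visit(T)): cur=T back=1 fwd=0
After 2 (back): cur=HOME back=0 fwd=1
After 3 (visit(I)): cur=I back=1 fwd=0
After 4 (back): cur=HOME back=0 fwd=1
After 5 (visit(A)): cur=A back=1 fwd=0
After 6 (back): cur=HOME back=0 fwd=1
After 7 (forward): cur=A back=1 fwd=0
After 8 (visit(M)): cur=M back=2 fwd=0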